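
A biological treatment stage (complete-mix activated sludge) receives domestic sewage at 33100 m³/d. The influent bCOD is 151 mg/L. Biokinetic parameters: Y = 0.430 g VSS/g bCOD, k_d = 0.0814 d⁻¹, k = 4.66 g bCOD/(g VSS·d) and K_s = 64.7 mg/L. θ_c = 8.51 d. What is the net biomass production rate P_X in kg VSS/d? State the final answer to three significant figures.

For a completely mixed reactor with recycle the Lawrence–McCarty relation gives S = K_s·(1 + k_d·θ_c) / [θ_c·(Y·k − k_d) − 1] = 64.7 × (1 + 0.0814 × 8.51) / [8.51 × (0.430 × 4.66 − 0.0814) − 1] = 109.5 / 15.36 = 7.130 mg/L.
The observed yield is Y_obs = Y/(1 + k_d·θ_c) = 0.430 / (1 + 0.0814 × 8.51) = 0.430 / 1.693 = 0.2540 g VSS per g bCOD removed.
Q·(S₀ − S) = 33100 × (151 − 7.13) × 10⁻³ = 4762 kg/d removed.
Net biomass production P_X = Y_obs × Q·(S₀ − S) = 0.2540 × 4762 = 1210 kg VSS/d.

P_X ≈ 1210 kg VSS/d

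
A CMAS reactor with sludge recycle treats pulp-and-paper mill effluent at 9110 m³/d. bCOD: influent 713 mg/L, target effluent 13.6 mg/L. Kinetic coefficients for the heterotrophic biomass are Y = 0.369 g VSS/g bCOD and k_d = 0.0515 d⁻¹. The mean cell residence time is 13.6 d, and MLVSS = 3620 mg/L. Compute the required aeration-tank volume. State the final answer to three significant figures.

V ≈ 5190 m³

From the SRT design equation V = Y Q (S₀−S) θ_c / [X (1 + k_d θ_c)] = 0.369 × 9110 × (713 − 13.6) × 13.6 / [3620 × (1 + 0.0515 × 13.6)] = 3.2×10^7 / 6155 = 5195 m³.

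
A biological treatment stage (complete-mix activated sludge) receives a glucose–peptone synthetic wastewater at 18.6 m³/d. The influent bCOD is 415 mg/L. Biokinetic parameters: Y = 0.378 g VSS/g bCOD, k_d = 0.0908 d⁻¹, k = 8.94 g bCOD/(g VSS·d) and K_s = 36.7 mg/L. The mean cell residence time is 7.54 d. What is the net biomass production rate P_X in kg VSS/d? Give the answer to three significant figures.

P_X ≈ 1.72 kg VSS/d

For a completely mixed reactor with recycle the Lawrence–McCarty relation gives S = K_s·(1 + k_d·θ_c) / [θ_c·(Y·k − k_d) − 1] = 36.7 × (1 + 0.0908 × 7.54) / [7.54 × (0.378 × 8.94 − 0.0908) − 1] = 61.83 / 23.80 = 2.598 mg/L.
The observed yield is Y_obs = Y/(1 + k_d·θ_c) = 0.378 / (1 + 0.0908 × 7.54) = 0.378 / 1.685 = 0.2244 g VSS per g bCOD removed.
Q·(S₀ − S) = 18.6 × (415 − 2.60) × 10⁻³ = 7.671 kg/d removed.
P_X = Y_obs · Q(S₀ − S) = 0.2244 × 7.671 = 1.721 kg VSS/d.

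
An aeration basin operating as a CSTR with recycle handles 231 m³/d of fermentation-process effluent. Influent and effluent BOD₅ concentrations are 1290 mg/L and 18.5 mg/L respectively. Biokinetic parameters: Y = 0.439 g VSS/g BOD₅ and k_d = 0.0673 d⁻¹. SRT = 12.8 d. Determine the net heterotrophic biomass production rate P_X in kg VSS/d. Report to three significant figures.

The observed yield is Y_obs = Y/(1 + k_d·θ_c) = 0.439 / (1 + 0.0673 × 12.8) = 0.439 / 1.861 = 0.2358 g VSS per g BOD₅ removed.
ΔS = 1290 − 18.5 = 1272 mg/L, so the substrate removal rate is 231 × 1272/1000 = 293.7 kg BOD₅/d.
So the net sludge growth is P_X = 0.2358 × 293.7 = 69.27 kg VSS/d.

P_X ≈ 69.3 kg VSS/d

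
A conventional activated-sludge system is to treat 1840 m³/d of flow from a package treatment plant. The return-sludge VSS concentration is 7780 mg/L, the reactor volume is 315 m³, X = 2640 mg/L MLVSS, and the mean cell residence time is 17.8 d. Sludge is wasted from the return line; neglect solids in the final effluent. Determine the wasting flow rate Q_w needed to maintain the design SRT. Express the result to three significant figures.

Q_w ≈ 6.01 m³/d

θ_c = V·X/(Q_w·X_r) when wasting from the recycle, so Q_w = V·X/(θ_c·X_r) = 315.0 × 2640 / (17.8 × 7780) = 6.005 m³/d.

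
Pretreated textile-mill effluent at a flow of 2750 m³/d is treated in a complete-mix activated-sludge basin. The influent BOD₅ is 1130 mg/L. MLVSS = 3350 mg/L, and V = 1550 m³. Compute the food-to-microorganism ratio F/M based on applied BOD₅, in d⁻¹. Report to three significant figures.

F/M ≈ 0.598 d⁻¹

F/M = Q·S₀ / (V·X) = 2750 × 1130 / (1550 × 3350) = 0.5985 g BOD₅·(g VSS·d)⁻¹.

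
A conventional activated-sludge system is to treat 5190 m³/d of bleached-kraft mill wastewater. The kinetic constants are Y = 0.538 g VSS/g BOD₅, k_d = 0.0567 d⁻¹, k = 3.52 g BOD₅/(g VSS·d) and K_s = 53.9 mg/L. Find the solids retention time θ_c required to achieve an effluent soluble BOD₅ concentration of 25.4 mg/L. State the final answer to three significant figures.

Specific growth rate at S = 25.4 mg/L: μ = YkS/(K_s+S) = 0.538·3.52·25.4/(53.9+25.4) = 0.6066 d⁻¹.
Then 1/θ_c = μ − k_d = 0.6066 − 0.0567 = 0.5499 d⁻¹, giving θ_c = 1.819 d.

θ_c ≈ 1.82 d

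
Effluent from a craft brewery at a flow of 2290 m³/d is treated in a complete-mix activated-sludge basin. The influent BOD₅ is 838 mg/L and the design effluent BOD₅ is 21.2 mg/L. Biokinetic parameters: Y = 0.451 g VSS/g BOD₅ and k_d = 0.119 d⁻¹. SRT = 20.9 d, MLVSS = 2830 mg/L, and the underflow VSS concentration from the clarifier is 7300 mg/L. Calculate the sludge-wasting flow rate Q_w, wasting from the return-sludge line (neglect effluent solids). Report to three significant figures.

From the SRT design equation V = Y Q (S₀−S) θ_c / [X (1 + k_d θ_c)] = 0.451 × 2290 × (838 − 21.2) × 20.9 / [2830 × (1 + 0.119 × 20.9)] = 1.76×10^7 / 9868 = 1787 m³.
Q_w = (V·X)/(θ_c X_r) = 1787 × 2830 / (20.9 × 7300) = 33.14 m³/d.

Q_w ≈ 33.1 m³/d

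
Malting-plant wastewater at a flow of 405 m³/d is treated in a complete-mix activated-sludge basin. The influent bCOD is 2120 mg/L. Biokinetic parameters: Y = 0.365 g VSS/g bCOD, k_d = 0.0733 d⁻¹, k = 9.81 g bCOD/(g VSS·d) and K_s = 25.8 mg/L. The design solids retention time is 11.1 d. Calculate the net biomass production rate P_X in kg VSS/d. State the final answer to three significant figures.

P_X ≈ 173 kg VSS/d

From the Monod/SRT balance for a CMAS, S = K_s·(1+k_d θ_c)/[θ_c·(Y k − k_d) − 1] = 25.8 × (1 + 0.0733 × 11.1) / [11.1 × (0.365 × 9.81 − 0.0733) − 1] = 46.79 / 37.93 = 1.234 mg/L.
Y_obs = Y / (1 + k_d θ_c) = 0.365 / (1 + 0.0733 × 11.1) = 0.365 / 1.814 = 0.2013.
Mass of bCOD removed per day: Q(S₀ − S) = 405 × 2119 g/m³ = 858.1 kg/d.
Net biomass production P_X = Y_obs × Q·(S₀ − S) = 0.2013 × 858.1 = 172.7 kg VSS/d.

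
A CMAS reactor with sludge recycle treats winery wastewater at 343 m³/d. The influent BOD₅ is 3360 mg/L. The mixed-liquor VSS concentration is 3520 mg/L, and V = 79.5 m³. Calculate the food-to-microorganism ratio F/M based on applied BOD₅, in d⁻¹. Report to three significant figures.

Food-to-microorganism ratio F/M = Q S₀ / (V X) = 343 × 3360 / (79.50 × 3520) = 4.118 d⁻¹.

F/M ≈ 4.12 d⁻¹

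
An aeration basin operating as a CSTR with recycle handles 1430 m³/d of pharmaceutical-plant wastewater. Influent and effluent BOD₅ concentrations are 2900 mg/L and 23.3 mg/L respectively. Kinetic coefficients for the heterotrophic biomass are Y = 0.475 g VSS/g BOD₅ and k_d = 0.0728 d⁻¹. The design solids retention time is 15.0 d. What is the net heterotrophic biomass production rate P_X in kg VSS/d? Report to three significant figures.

P_X ≈ 934 kg VSS/d

The observed yield is Y_obs = Y/(1 + k_d·θ_c) = 0.475 / (1 + 0.0728 × 15.0) = 0.475 / 2.092 = 0.2271 g VSS per g BOD₅ removed.
ΔS = 2900 − 23.3 = 2877 mg/L, so the substrate removal rate is 1430 × 2877/1000 = 4114 kg BOD₅/d.
Net biomass production P_X = Y_obs × Q·(S₀ − S) = 0.2271 × 4114 = 934.0 kg VSS/d.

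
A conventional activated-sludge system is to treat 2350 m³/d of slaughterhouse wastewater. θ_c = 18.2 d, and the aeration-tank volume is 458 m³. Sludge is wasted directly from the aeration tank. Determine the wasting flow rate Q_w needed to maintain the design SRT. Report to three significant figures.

Q_w ≈ 25.2 m³/d

For wasting at MLVSS concentration, Q_w = V/θ_c = 458.0/18.2 = 25.16 m³/d.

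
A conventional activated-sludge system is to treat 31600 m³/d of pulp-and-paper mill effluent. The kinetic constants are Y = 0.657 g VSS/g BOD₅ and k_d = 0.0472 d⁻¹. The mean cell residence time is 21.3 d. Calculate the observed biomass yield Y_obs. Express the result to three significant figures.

Y_obs = Y / (1 + k_d θ_c) = 0.657 / (1 + 0.0472 × 21.3) = 0.657 / 2.005 = 0.3276.

Y_obs ≈ 0.328 g VSS/g BOD₅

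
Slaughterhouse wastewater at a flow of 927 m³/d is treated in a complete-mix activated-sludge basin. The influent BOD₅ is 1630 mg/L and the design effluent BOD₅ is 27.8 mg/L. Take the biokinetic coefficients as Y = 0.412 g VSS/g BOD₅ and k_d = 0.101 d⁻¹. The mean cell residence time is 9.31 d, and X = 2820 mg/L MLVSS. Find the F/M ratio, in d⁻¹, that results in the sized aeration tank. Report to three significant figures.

F/M ≈ 0.515 d⁻¹

From the SRT design equation V = Y Q (S₀−S) θ_c / [X (1 + k_d θ_c)] = 0.412 × 927 × (1630 − 27.8) × 9.31 / [2820 × (1 + 0.101 × 9.31)] = 5.7×10^6 / 5472 = 1041 m³.
F/M = applied load / biomass = Q·S₀/(V·X) = 927 × 1630 / (1041 × 2820) = 0.5146 d⁻¹.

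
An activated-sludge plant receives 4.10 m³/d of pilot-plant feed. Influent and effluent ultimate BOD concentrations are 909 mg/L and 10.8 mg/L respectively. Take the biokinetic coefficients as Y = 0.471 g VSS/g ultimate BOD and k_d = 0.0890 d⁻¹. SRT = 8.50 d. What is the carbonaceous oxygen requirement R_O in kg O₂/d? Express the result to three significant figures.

Observed yield with endogenous decay: Y_obs = Y / (1 + k_d·θ_c) = 0.471 / (1 + 0.0890 × 8.50) = 0.471 / 1.756 = 0.2681 g VSS/g ultimate BOD.
Substrate removed = Q·(S₀ − S) = 4.10 m³/d × (909 − 10.8) g/m³ = 3.68×10^3 g/d = 3.683 kg/d.
P_X = Y_obs·Q·(S₀ − S) = 0.2681 × 3.683 = 0.9875 kg VSS/d.
R_O = Q·ΔS − 1.42 P_X = 3.683 − 1.402 = 2.280 kg O₂/d.

R_O ≈ 2.28 kg O₂/d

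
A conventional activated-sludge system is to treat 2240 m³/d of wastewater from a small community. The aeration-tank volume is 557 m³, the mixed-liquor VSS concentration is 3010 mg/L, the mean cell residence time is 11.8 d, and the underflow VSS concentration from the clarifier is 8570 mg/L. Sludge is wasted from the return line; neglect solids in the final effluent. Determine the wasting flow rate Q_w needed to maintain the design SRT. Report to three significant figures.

Q_w ≈ 16.6 m³/d

Wasting from the return line (neglecting effluent solids): Q_w = V·X / (θ_c·X_r) = 557.0 × 3010 / (11.8 × 8570) = 16.58 m³/d.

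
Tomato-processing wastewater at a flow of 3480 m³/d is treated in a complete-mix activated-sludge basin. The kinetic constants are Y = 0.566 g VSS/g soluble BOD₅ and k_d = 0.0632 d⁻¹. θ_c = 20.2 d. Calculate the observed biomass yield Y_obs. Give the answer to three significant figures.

Correct the yield for decay: Y_obs = Y/(1 + k_d θ_c) = 0.566 / (1 + 0.0632 × 20.2) = 0.566 / 2.277 = 0.2486.

Y_obs ≈ 0.249 g VSS/g soluble BOD₅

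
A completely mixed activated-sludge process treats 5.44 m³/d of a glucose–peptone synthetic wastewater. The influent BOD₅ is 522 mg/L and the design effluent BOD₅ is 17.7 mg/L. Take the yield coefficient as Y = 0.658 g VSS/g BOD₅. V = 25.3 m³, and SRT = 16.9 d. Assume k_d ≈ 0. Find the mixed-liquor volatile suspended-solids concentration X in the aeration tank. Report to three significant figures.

X ≈ 1210 mg/L

From V·X = Y·Q·(S₀ − S)·θ_c (decay neglected): X = 0.658 × 5.44 × (522 − 17.7) × 16.9 / 25.3 = 1206 mg/L.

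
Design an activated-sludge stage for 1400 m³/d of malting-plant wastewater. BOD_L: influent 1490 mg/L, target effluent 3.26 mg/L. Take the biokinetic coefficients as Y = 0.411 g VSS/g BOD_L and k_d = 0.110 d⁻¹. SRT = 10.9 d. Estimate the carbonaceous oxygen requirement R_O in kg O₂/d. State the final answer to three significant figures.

R_O ≈ 1530 kg O₂/d

Correct the yield for decay: Y_obs = Y/(1 + k_d θ_c) = 0.411 / (1 + 0.110 × 10.9) = 0.411 / 2.199 = 0.1869.
Q·(S₀ − S) = 1400 × (1490 − 3.26) × 10⁻³ = 2081 kg/d removed.
Biomass synthesised: P_X = Y_obs × 2081 = 389.0 kg VSS/d.
Carbonaceous O₂ demand = substrate oxidised − cell-mass equivalent = 2081 − 1.42 × 389.0 = 1529 kg O₂/d.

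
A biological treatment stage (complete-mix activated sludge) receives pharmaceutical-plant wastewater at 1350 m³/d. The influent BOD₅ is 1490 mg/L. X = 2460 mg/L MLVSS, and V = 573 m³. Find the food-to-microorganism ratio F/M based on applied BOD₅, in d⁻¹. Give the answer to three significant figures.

F/M ≈ 1.43 d⁻¹

F/M = applied load / biomass = Q·S₀/(V·X) = 1350 × 1490 / (573.0 × 2460) = 1.427 d⁻¹.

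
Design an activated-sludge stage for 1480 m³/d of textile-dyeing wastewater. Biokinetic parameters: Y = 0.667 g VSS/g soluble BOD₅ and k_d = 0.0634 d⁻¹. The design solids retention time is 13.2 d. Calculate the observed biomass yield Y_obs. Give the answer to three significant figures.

Y_obs = Y / (1 + k_d θ_c) = 0.667 / (1 + 0.0634 × 13.2) = 0.667 / 1.837 = 0.3631.

Y_obs ≈ 0.363 g VSS/g soluble BOD₅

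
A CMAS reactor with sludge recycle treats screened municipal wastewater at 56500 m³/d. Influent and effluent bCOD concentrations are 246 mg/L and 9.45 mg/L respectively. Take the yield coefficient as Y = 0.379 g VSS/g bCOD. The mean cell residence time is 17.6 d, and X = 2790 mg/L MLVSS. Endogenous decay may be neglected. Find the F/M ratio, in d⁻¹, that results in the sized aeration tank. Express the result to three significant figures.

V·X = Y·Q·ΔS·θ_c gives V = 0.379 × 56500 × (246 − 9.45) × 17.6 / 2790 = 31954 m³.
Food-to-microorganism ratio F/M = Q S₀ / (V X) = 56500 × 246 / (31954 × 2790) = 0.1559 d⁻¹.

F/M ≈ 0.156 d⁻¹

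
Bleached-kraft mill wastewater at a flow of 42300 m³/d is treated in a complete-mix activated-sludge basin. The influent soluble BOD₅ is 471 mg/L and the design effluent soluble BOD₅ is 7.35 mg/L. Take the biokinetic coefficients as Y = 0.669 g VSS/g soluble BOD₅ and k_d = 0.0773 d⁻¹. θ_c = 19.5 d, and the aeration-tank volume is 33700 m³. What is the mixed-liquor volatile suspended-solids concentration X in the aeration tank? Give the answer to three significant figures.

Solving the biomass balance for X: X = Y Q (S₀−S) θ_c / [V (1+k_d θ_c)] = 0.669 × 42300 × (471 − 7.35) × 19.5 / [33700 × (1 + 0.0773 × 19.5)] = 3028 mg/L.

X ≈ 3030 mg/L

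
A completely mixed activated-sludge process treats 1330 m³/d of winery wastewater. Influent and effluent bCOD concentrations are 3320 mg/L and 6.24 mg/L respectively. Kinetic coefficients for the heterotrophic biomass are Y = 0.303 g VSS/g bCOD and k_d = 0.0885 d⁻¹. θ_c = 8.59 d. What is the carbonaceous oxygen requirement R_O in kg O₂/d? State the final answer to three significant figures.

R_O ≈ 3330 kg O₂/d

Y_obs = Y / (1 + k_d θ_c) = 0.303 / (1 + 0.0885 × 8.59) = 0.303 / 1.760 = 0.1721.
Q·(S₀ − S) = 1330 × (3320 − 6.24) × 10⁻³ = 4407 kg/d removed.
Net sludge production P_X = 0.1721 × 4407 = 758.7 kg VSS/d.
R_O = Q·ΔS − 1.42 P_X = 4407 − 1077 = 3330 kg O₂/d.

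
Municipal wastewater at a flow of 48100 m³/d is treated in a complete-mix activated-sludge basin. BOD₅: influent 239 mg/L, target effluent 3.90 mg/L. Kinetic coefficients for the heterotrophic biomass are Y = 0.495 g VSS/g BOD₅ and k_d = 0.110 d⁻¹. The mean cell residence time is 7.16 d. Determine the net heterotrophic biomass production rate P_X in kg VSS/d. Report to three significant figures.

P_X ≈ 3130 kg VSS/d

Correct the yield for decay: Y_obs = Y/(1 + k_d θ_c) = 0.495 / (1 + 0.110 × 7.16) = 0.495 / 1.788 = 0.2769.
Q·(S₀ − S) = 48100 × (239 − 3.90) × 10⁻³ = 11308 kg/d removed.
P_X = Y_obs · Q(S₀ − S) = 0.2769 × 11308 = 3131 kg VSS/d.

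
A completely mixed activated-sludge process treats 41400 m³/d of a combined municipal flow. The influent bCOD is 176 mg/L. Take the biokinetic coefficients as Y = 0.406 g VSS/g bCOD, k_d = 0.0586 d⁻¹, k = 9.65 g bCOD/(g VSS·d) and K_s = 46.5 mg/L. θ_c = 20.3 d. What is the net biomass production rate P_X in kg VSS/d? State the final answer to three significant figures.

Effluent substrate depends only on kinetics and SRT: S = K_s(1 + k_d θ_c) / [θ_c(Yk − k_d) − 1] = 46.5 × (1 + 0.0586 × 20.3) / [20.3 × (0.406 × 9.65 − 0.0586) − 1] = 101.8 / 77.34 = 1.316 mg/L.
Correct the yield for decay: Y_obs = Y/(1 + k_d θ_c) = 0.406 / (1 + 0.0586 × 20.3) = 0.406 / 2.190 = 0.1854.
ΔS = 176 − 1.32 = 174.7 mg/L, so the substrate removal rate is 41400 × 174.7/1000 = 7232 kg bCOD/d.
P_X = Y_obs · Q(S₀ − S) = 0.1854 × 7232 = 1341 kg VSS/d.

P_X ≈ 1340 kg VSS/d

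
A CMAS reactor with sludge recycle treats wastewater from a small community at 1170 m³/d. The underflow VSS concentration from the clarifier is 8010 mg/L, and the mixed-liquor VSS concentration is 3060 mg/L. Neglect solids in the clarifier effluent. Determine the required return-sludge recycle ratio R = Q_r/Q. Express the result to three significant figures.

Solids balance on the clarifier gives (1+R)X = R·X_r, so R = X/(X_r − X) = 3060 / (8010 − 3060) = 0.6182.

R ≈ 0.618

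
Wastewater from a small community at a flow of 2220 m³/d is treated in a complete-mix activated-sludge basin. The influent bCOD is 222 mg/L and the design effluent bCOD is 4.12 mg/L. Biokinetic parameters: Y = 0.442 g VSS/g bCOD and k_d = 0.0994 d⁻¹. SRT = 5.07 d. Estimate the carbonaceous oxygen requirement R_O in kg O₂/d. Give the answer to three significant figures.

The observed yield is Y_obs = Y/(1 + k_d·θ_c) = 0.442 / (1 + 0.0994 × 5.07) = 0.442 / 1.504 = 0.2939 g VSS per g bCOD removed.
Q·(S₀ − S) = 2220 × (222 − 4.12) × 10⁻³ = 483.7 kg/d removed.
Net sludge production P_X = 0.2939 × 483.7 = 142.2 kg VSS/d.
Carbonaceous O₂ demand = substrate oxidised − cell-mass equivalent = 483.7 − 1.42 × 142.2 = 281.8 kg O₂/d.

R_O ≈ 282 kg O₂/d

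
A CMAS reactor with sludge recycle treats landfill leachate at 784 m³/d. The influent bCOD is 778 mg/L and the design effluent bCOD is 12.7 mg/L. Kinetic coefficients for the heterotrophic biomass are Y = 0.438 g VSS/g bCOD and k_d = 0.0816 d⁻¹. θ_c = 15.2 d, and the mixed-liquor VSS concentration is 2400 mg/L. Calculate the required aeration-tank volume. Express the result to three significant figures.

Steady-state biomass mass balance: V·X·(1 + k_d·θ_c) = Y·Q·(S₀ − S)·θ_c, so V = 0.438 × 784 × (778 − 12.7) × 15.2 / [2400 × (1 + 0.0816 × 15.2)] = 3.99×10^6 / 5377 = 742.9 m³.

V ≈ 743 m³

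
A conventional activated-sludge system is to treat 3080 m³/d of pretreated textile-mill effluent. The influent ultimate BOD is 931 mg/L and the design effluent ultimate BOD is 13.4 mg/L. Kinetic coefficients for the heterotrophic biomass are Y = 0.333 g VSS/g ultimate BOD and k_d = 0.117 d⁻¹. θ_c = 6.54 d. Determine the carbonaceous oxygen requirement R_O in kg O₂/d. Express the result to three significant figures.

Observed yield with endogenous decay: Y_obs = Y / (1 + k_d·θ_c) = 0.333 / (1 + 0.117 × 6.54) = 0.333 / 1.765 = 0.1886 g VSS/g ultimate BOD.
ΔS = 931 − 13.4 = 917.6 mg/L, so the substrate removal rate is 3080 × 917.6/1000 = 2826 kg ultimate BOD/d.
Net sludge production P_X = 0.1886 × 2826 = 533.2 kg VSS/d.
R_O = Q·ΔS − 1.42 P_X = 2826 − 757.1 = 2069 kg O₂/d.

R_O ≈ 2070 kg O₂/d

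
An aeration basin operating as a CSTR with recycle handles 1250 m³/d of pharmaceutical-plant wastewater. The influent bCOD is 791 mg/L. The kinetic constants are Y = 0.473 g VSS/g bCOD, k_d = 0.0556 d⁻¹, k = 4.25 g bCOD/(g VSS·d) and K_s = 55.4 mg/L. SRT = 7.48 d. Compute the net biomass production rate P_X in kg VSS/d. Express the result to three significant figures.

For a completely mixed reactor with recycle the Lawrence–McCarty relation gives S = K_s·(1 + k_d·θ_c) / [θ_c·(Y·k − k_d) − 1] = 55.4 × (1 + 0.0556 × 7.48) / [7.48 × (0.473 × 4.25 − 0.0556) − 1] = 78.44 / 13.62 = 5.759 mg/L.
Y_obs = Y / (1 + k_d θ_c) = 0.473 / (1 + 0.0556 × 7.48) = 0.473 / 1.416 = 0.3341.
Q·(S₀ − S) = 1250 × (791 − 5.76) × 10⁻³ = 981.5 kg/d removed.
Biomass produced: P_X = Y_obs·Q·ΔS = 0.3341 × 981.5 ≈ 327.9 kg VSS/d.

P_X ≈ 328 kg VSS/d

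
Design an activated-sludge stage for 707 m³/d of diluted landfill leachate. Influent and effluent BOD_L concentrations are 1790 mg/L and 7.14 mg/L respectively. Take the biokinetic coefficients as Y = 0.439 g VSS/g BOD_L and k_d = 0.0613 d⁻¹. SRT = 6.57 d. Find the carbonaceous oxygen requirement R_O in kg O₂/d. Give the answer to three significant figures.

Y_obs = Y / (1 + k_d θ_c) = 0.439 / (1 + 0.0613 × 6.57) = 0.439 / 1.403 = 0.3130.
Mass of BOD_L removed per day: Q(S₀ − S) = 707 × 1783 g/m³ = 1260 kg/d.
P_X = Y_obs·Q·(S₀ − S) = 0.3130 × 1260 = 394.5 kg VSS/d.
Carbonaceous O₂ demand = substrate oxidised − cell-mass equivalent = 1260 − 1.42 × 394.5 = 700.3 kg O₂/d.

R_O ≈ 700 kg O₂/d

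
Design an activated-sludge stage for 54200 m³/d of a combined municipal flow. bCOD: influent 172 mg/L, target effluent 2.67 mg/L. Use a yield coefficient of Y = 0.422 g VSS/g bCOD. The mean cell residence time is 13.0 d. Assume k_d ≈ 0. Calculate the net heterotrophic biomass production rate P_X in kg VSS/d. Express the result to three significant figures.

With endogenous decay neglected, the observed yield equals the true yield: Y_obs = Y = 0.422 g VSS/g bCOD.
Substrate removed = Q·(S₀ − S) = 54200 m³/d × (172 − 2.67) g/m³ = 9.18×10^6 g/d = 9178 kg/d.
Net biomass production P_X = Y_obs × Q·(S₀ − S) = 0.4220 × 9178 = 3873 kg VSS/d.

P_X ≈ 3870 kg VSS/d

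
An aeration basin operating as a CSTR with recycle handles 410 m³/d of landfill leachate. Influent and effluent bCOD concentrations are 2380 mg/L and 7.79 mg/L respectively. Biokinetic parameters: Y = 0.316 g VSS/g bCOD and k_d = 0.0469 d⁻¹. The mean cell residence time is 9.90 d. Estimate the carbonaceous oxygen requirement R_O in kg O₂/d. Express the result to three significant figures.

R_O ≈ 675 kg O₂/d

The observed yield is Y_obs = Y/(1 + k_d·θ_c) = 0.316 / (1 + 0.0469 × 9.90) = 0.316 / 1.464 = 0.2158 g VSS per g bCOD removed.
Substrate removed = Q·(S₀ − S) = 410 m³/d × (2380 − 7.79) g/m³ = 9.73×10^5 g/d = 972.6 kg/d.
P_X = Y_obs·Q·(S₀ − S) = 0.2158 × 972.6 = 209.9 kg VSS/d.
R_O = Q·(S₀ − S) − 1.42·P_X = 972.6 − 1.42 × 209.9 = 674.6 kg O₂/d.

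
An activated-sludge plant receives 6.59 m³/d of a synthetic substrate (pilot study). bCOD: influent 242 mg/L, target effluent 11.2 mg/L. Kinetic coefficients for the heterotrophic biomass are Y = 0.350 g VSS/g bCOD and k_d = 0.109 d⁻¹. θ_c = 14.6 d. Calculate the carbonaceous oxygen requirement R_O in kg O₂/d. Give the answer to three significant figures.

R_O ≈ 1.23 kg O₂/d

The observed yield is Y_obs = Y/(1 + k_d·θ_c) = 0.350 / (1 + 0.109 × 14.6) = 0.350 / 2.591 = 0.1351 g VSS per g bCOD removed.
Q·(S₀ − S) = 6.59 × (242 − 11.2) × 10⁻³ = 1.521 kg/d removed.
P_X = Y_obs·Q·(S₀ − S) = 0.1351 × 1.521 = 0.2054 kg VSS/d.
Carbonaceous O₂ demand = substrate oxidised − cell-mass equivalent = 1.521 − 1.42 × 0.2054 = 1.229 kg O₂/d.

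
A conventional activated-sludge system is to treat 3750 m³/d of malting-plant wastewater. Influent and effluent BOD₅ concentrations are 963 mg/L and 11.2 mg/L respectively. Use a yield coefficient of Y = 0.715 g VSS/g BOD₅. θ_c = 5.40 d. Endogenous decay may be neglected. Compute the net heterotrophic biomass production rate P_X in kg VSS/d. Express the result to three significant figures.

P_X ≈ 2550 kg VSS/d

With endogenous decay neglected, the observed yield equals the true yield: Y_obs = Y = 0.715 g VSS/g BOD₅.
ΔS = 963 − 11.2 = 951.8 mg/L, so the substrate removal rate is 3750 × 951.8/1000 = 3569 kg BOD₅/d.
Net biomass production P_X = Y_obs × Q·(S₀ − S) = 0.7150 × 3569 = 2552 kg VSS/d.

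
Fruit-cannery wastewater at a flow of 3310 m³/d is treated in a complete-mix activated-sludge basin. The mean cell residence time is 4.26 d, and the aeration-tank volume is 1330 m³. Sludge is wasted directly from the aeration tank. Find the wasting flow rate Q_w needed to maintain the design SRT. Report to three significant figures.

Q_w ≈ 312 m³/d

With mixed-liquor wasting, θ_c = V/Q_w, so Q_w = V/θ_c = 1330/4.26 = 312.2 m³/d.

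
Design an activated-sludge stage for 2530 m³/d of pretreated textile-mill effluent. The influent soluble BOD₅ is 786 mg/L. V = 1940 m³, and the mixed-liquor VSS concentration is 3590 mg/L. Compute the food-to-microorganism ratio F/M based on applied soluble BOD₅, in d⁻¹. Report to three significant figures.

F/M = applied load / biomass = Q·S₀/(V·X) = 2530 × 786 / (1940 × 3590) = 0.2855 d⁻¹.

F/M ≈ 0.286 d⁻¹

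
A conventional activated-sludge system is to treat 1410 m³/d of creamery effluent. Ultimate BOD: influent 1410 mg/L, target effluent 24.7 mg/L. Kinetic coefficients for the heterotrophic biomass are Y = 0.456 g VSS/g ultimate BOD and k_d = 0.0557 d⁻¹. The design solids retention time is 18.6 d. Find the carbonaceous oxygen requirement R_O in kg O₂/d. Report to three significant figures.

Correct the yield for decay: Y_obs = Y/(1 + k_d θ_c) = 0.456 / (1 + 0.0557 × 18.6) = 0.456 / 2.036 = 0.2240.
Substrate removed = Q·(S₀ − S) = 1410 m³/d × (1410 − 24.7) g/m³ = 1.95×10^6 g/d = 1953 kg/d.
Net sludge production P_X = 0.2240 × 1953 = 437.5 kg VSS/d.
R_O = Q·(S₀ − S) − 1.42·P_X = 1953 − 1.42 × 437.5 = 1332 kg O₂/d.

R_O ≈ 1330 kg O₂/d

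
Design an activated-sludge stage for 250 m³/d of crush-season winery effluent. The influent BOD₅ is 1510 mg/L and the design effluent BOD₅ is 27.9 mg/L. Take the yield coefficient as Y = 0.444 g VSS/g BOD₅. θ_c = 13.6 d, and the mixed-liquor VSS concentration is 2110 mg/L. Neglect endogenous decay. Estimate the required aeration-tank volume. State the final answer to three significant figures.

V·X = Y·Q·ΔS·θ_c gives V = 0.444 × 250 × (1510 − 27.9) × 13.6 / 2110 = 1060 m³.

V ≈ 1060 m³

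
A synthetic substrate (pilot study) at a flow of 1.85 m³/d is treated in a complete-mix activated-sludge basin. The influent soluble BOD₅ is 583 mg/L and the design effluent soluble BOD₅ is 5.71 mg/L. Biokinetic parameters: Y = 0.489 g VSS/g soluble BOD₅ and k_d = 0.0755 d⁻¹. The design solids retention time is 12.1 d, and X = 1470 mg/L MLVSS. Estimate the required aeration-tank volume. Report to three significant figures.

Steady-state biomass mass balance: V·X·(1 + k_d·θ_c) = Y·Q·(S₀ − S)·θ_c, so V = 0.489 × 1.85 × (583 − 5.71) × 12.1 / [1470 × (1 + 0.0755 × 12.1)] = 6.32×10^3 / 2813 = 2.246 m³.

V ≈ 2.25 m³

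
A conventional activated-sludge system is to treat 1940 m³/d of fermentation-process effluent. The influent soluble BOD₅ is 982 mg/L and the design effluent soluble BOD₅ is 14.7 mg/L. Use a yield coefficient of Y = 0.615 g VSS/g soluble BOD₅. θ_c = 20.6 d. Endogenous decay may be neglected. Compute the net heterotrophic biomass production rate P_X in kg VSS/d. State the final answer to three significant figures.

P_X ≈ 1150 kg VSS/d

No decay correction is needed, so Y_obs = Y = 0.615.
ΔS = 982 − 14.7 = 967.3 mg/L, so the substrate removal rate is 1940 × 967.3/1000 = 1877 kg soluble BOD₅/d.
Net biomass production P_X = Y_obs × Q·(S₀ − S) = 0.6150 × 1877 = 1154 kg VSS/d.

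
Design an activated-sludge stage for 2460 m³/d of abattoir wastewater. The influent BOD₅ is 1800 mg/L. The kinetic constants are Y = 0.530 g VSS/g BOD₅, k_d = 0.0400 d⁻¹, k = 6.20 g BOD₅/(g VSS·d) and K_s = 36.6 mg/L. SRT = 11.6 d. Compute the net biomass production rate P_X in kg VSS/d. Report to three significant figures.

Effluent substrate depends only on kinetics and SRT: S = K_s(1 + k_d θ_c) / [θ_c(Yk − k_d) − 1] = 36.6 × (1 + 0.0400 × 11.6) / [11.6 × (0.530 × 6.20 − 0.0400) − 1] = 53.58 / 36.65 = 1.462 mg/L.
The observed yield is Y_obs = Y/(1 + k_d·θ_c) = 0.530 / (1 + 0.0400 × 11.6) = 0.530 / 1.464 = 0.3620 g VSS per g BOD₅ removed.
Substrate removed = Q·(S₀ − S) = 2460 m³/d × (1800 − 1.46) g/m³ = 4.42×10^6 g/d = 4424 kg/d.
Biomass produced: P_X = Y_obs·Q·ΔS = 0.3620 × 4424 ≈ 1602 kg VSS/d.

P_X ≈ 1600 kg VSS/d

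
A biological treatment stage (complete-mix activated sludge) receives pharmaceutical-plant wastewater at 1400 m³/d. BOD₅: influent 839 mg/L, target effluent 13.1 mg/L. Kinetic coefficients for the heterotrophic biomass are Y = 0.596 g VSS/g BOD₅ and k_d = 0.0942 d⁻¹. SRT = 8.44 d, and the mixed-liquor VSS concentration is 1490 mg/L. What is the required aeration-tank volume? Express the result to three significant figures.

Rearranging the biomass balance for a CMAS with decay, V = Y·Q·ΔS·θ_c / [X·(1+k_d θ_c)] = 0.596 × 1400 × (839 − 13.1) × 8.44 / [1490 × (1 + 0.0942 × 8.44)] = 5.82×10^6 / 2675 = 2175 m³.

V ≈ 2170 m³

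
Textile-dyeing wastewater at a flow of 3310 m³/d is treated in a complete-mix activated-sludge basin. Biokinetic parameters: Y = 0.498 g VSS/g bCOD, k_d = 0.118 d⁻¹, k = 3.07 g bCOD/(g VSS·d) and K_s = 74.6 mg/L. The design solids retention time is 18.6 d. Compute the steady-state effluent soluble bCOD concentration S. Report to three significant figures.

From the Monod/SRT balance for a CMAS, S = K_s·(1+k_d θ_c)/[θ_c·(Y k − k_d) − 1] = 74.6 × (1 + 0.118 × 18.6) / [18.6 × (0.498 × 3.07 − 0.118) − 1] = 238.3 / 25.24 = 9.442 mg/L.

S ≈ 9.44 mg/L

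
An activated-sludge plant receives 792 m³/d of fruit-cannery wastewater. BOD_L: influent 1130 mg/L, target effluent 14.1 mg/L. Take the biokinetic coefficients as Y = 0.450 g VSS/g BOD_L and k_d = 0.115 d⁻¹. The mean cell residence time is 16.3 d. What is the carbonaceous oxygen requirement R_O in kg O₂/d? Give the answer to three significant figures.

Y_obs = Y / (1 + k_d θ_c) = 0.450 / (1 + 0.115 × 16.3) = 0.450 / 2.875 = 0.1565.
Q·(S₀ − S) = 792 × (1130 − 14.1) × 10⁻³ = 883.8 kg/d removed.
Net sludge production P_X = 0.1565 × 883.8 = 138.4 kg VSS/d.
R_O = Q·ΔS − 1.42 P_X = 883.8 − 196.5 = 687.3 kg O₂/d.

R_O ≈ 687 kg O₂/d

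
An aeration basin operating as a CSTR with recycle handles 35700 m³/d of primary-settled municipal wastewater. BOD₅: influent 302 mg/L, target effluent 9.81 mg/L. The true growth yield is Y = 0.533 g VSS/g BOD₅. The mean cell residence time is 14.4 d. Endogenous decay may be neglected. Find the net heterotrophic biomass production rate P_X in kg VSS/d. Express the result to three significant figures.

With endogenous decay neglected, the observed yield equals the true yield: Y_obs = Y = 0.533 g VSS/g BOD₅.
ΔS = 302 − 9.81 = 292.2 mg/L, so the substrate removal rate is 35700 × 292.2/1000 = 10431 kg BOD₅/d.
So the net sludge growth is P_X = 0.5330 × 10431 = 5560 kg VSS/d.

P_X ≈ 5560 kg VSS/d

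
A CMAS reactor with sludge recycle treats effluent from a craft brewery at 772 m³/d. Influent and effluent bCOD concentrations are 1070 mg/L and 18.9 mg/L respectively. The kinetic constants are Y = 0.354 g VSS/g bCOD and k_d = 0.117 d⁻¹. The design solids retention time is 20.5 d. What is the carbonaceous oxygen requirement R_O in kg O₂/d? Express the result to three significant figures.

R_O ≈ 691 kg O₂/d

Correct the yield for decay: Y_obs = Y/(1 + k_d θ_c) = 0.354 / (1 + 0.117 × 20.5) = 0.354 / 3.399 = 0.1042.
Q·(S₀ − S) = 772 × (1070 − 18.9) × 10⁻³ = 811.4 kg/d removed.
P_X = Y_obs·Q·(S₀ − S) = 0.1042 × 811.4 = 84.52 kg VSS/d.
R_O = Q·ΔS − 1.42 P_X = 811.4 − 120.0 = 691.4 kg O₂/d.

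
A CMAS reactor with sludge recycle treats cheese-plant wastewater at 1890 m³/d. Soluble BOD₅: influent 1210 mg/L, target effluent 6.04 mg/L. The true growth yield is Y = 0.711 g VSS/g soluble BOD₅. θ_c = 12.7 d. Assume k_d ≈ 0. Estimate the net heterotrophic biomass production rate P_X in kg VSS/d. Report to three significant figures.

With endogenous decay neglected, the observed yield equals the true yield: Y_obs = Y = 0.711 g VSS/g soluble BOD₅.
Mass of soluble BOD₅ removed per day: Q(S₀ − S) = 1890 × 1204 g/m³ = 2275 kg/d.
So the net sludge growth is P_X = 0.7110 × 2275 = 1618 kg VSS/d.

P_X ≈ 1620 kg VSS/d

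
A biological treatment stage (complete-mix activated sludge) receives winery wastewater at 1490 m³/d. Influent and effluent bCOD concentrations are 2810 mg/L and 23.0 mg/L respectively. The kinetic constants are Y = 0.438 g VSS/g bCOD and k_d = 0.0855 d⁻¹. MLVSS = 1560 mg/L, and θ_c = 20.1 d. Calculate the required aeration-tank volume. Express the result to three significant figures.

V ≈ 8620 m³

Steady-state biomass mass balance: V·X·(1 + k_d·θ_c) = Y·Q·(S₀ − S)·θ_c, so V = 0.438 × 1490 × (2810 − 23.0) × 20.1 / [1560 × (1 + 0.0855 × 20.1)] = 3.66×10^7 / 4241 = 8620 m³.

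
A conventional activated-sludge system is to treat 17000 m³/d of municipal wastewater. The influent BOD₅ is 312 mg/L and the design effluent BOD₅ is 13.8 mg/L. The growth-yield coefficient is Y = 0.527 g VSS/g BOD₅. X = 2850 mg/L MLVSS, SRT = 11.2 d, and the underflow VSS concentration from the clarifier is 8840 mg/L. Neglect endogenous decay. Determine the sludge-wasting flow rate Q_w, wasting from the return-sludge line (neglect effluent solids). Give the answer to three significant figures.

Biomass mass balance (decay neglected): V·X = Y·Q·(S₀ − S)·θ_c, so V = 0.527 × 17000 × (312 − 13.8) × 11.2 / 2850 = 10499 m³.
Q_w = (V·X)/(θ_c X_r) = 10499 × 2850 / (11.2 × 8840) = 302.2 m³/d.

Q_w ≈ 302 m³/d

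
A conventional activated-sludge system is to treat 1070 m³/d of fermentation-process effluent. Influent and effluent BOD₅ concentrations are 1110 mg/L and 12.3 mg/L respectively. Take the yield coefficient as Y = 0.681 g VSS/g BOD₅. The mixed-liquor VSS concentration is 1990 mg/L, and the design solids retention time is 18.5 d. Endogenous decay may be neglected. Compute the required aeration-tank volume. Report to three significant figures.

V ≈ 7440 m³

Biomass mass balance (decay neglected): V·X = Y·Q·(S₀ − S)·θ_c, so V = 0.681 × 1070 × (1110 − 12.3) × 18.5 / 1990 = 7436 m³.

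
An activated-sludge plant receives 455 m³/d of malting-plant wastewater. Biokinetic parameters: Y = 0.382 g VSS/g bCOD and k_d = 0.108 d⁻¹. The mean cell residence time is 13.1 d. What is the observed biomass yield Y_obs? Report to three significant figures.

Y_obs ≈ 0.158 g VSS/g bCOD

The observed yield is Y_obs = Y/(1 + k_d·θ_c) = 0.382 / (1 + 0.108 × 13.1) = 0.382 / 2.415 = 0.1582 g VSS per g bCOD removed.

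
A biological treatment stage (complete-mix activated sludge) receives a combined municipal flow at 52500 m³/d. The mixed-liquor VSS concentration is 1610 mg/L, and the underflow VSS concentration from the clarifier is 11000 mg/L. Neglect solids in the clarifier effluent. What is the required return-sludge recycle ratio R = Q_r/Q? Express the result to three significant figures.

R ≈ 0.171

Solids balance on the clarifier gives (1+R)X = R·X_r, so R = X/(X_r − X) = 1610 / (11000 − 1610) = 0.1715.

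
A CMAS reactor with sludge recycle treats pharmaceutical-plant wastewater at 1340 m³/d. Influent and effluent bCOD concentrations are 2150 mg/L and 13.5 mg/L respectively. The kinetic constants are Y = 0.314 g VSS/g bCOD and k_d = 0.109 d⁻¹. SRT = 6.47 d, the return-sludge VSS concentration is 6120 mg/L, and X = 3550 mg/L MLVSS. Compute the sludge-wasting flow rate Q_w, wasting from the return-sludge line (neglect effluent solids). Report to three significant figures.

Steady-state biomass mass balance: V·X·(1 + k_d·θ_c) = Y·Q·(S₀ − S)·θ_c, so V = 0.314 × 1340 × (2150 − 13.5) × 6.47 / [3550 × (1 + 0.109 × 6.47)] = 5.82×10^6 / 6054 = 960.8 m³.
θ_c = V·X/(Q_w·X_r) when wasting from the recycle, so Q_w = V·X/(θ_c·X_r) = 960.8 × 3550 / (6.47 × 6120) = 86.14 m³/d.

Q_w ≈ 86.1 m³/d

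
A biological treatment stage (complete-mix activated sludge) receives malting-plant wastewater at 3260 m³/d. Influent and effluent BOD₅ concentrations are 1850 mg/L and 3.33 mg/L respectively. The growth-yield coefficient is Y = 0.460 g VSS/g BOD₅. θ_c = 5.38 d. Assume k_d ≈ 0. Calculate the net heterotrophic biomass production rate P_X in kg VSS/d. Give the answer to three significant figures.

P_X ≈ 2770 kg VSS/d

No decay correction is needed, so Y_obs = Y = 0.460.
Mass of BOD₅ removed per day: Q(S₀ − S) = 3260 × 1847 g/m³ = 6020 kg/d.
Net biomass production P_X = Y_obs × Q·(S₀ − S) = 0.4600 × 6020 = 2769 kg VSS/d.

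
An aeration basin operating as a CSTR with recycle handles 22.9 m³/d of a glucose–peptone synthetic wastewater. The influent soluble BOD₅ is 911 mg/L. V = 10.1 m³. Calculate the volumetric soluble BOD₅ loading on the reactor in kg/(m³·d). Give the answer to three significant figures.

L_v ≈ 2.07 kg soluble BOD₅/(m³·d)

L_v = Q S₀ / V = 22.9 × 911 × 10⁻³ / 10.10 = 2.066 kg/(m³·d).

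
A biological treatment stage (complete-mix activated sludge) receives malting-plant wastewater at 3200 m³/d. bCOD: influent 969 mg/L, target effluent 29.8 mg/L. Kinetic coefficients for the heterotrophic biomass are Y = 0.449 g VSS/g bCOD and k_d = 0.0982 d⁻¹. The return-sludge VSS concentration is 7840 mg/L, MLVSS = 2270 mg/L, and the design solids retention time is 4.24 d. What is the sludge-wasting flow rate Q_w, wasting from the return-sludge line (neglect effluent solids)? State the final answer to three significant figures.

Q_w ≈ 122 m³/d

Rearranging the biomass balance for a CMAS with decay, V = Y·Q·ΔS·θ_c / [X·(1+k_d θ_c)] = 0.449 × 3200 × (969 − 29.8) × 4.24 / [2270 × (1 + 0.0982 × 4.24)] = 5.72×10^6 / 3215 = 1780 m³.
Wasting from the return line (neglecting effluent solids): Q_w = V·X / (θ_c·X_r) = 1780 × 2270 / (4.24 × 7840) = 121.5 m³/d.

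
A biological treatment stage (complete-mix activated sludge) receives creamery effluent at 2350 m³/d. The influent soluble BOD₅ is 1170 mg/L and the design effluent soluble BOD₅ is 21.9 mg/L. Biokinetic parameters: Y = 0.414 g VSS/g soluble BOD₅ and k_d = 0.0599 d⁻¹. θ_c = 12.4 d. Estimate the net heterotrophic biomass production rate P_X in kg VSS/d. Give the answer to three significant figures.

Y_obs = Y / (1 + k_d θ_c) = 0.414 / (1 + 0.0599 × 12.4) = 0.414 / 1.743 = 0.2376.
Q·(S₀ − S) = 2350 × (1170 − 21.9) × 10⁻³ = 2698 kg/d removed.
P_X = Y_obs · Q(S₀ − S) = 0.2376 × 2698 = 640.9 kg VSS/d.

P_X ≈ 641 kg VSS/d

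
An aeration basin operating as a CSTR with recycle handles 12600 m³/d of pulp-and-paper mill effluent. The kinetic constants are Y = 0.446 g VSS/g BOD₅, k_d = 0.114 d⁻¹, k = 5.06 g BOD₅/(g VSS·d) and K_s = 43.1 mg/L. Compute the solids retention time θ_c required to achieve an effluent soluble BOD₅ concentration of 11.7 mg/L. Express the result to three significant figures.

θ_c ≈ 2.72 d

From 1/θ_c = Y·k·S/(K_s + S) − k_d: Y·k·S/(K_s+S) = 0.446 × 5.06 × 11.7 / (43.1 + 11.7) = 0.4818 d⁻¹.
θ_c = 1/(μ − k_d) = 1/(0.4818 − 0.114) = 1/0.3678 = 2.719 d.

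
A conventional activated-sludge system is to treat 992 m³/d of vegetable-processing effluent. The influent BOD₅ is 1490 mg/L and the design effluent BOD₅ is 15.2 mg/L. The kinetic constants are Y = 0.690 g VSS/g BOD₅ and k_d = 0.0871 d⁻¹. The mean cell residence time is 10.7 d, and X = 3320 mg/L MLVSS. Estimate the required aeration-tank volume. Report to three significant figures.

From the SRT design equation V = Y Q (S₀−S) θ_c / [X (1 + k_d θ_c)] = 0.690 × 992 × (1490 − 15.2) × 10.7 / [3320 × (1 + 0.0871 × 10.7)] = 1.08×10^7 / 6414 = 1684 m³.

V ≈ 1680 m³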